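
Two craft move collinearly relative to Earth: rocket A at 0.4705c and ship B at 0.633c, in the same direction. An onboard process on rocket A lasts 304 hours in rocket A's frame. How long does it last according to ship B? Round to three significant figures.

Speed of rocket A in ship B's frame: u = (v_A − v_B)/(1 − v_A v_B/c²) = (0.4705 − 0.633)/(1 − 0.4705×0.633) = −0.1625/0.7021735 = −0.23142; |u| = 0.23142c.
At |u| = 0.23142c, γ = (1 − 0.0535552)^(−1/2) = 1.0279.
The clock on rocket A records proper time, so ship B measures Δt = γΔτ = 1.0279 × 304 = 312 hours.

312 hours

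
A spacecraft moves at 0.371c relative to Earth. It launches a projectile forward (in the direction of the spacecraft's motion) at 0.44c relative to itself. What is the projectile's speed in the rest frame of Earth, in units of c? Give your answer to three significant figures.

In units of c, u = (u' + v)/(1 + u'v) with u' = 0.44 and v = 0.371.
Numerator: 0.44 + 0.371 = 0.811. Denominator: 1 + (0.44)(0.371) = 1.16324.
u = 0.811/1.16324 = 0.69719, so the speed is 0.697c.

0.697c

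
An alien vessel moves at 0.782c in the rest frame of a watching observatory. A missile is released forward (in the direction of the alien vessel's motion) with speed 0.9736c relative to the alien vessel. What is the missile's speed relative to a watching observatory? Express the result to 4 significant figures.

In units of c, u = (u' + v)/(1 + u'v) with u' = 0.9736 and v = 0.782.
Numerator: 0.9736 + 0.782 = 1.7556. Denominator: 1 + (0.9736)(0.782) = 1.7613552.
u = 1.7556/1.7613552 = 0.99673, so the speed is 0.9967c.

0.9967c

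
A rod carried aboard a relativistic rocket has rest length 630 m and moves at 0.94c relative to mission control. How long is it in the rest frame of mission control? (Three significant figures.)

215 m

Lorentz factor: γ = (1 − 0.8836)^(−1/2) = 2.9311.
Along the direction of motion the measured length is L₀/γ = 630/2.9311 = 215 m.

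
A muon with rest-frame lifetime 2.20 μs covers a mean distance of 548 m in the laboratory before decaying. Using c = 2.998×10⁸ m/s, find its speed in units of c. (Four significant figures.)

0.6391c

Let x = d/(cτ) = 548.0 m / (2.998×10⁸ m/s × 2.200×10^-6 s) = 0.83086. Since d = βγcτ, x = βγ = β/√(1−β²).
Solving: β² = x²/(1+x²) = 0.690328/1.690328 = 0.408399, so β = 0.6391.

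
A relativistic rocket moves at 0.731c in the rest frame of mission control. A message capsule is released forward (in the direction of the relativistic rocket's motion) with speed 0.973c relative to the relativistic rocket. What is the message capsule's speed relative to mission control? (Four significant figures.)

Relativistic velocity addition: u = (u' + v)/(1 + u'v/c²), with u' = 0.973c and v = 0.731c.
Numerator: 0.973 + 0.731 = 1.704. Denominator: 1 + (0.973)(0.731) = 1.711263.
u = 1.704/1.711263 = 0.99576, so the speed is 0.9958c.

0.9958c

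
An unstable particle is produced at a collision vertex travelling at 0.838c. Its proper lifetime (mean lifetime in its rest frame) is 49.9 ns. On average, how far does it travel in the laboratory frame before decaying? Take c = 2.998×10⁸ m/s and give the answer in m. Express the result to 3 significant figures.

23.0 m

Lorentz factor: γ = (1 − 0.702244)^(−1/2) = 1.8326.
Lab-frame lifetime: Δt = γτ = 1.8326 × 49.9 ns = 91.447 ns.
Distance: d = vΔt = 0.838 × 2.998×10⁸ m/s × 9.1447×10^-8 s = 23.0 m.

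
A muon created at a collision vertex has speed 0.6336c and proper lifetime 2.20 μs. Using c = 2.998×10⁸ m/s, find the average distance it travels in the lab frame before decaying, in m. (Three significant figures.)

540 m

With β = 0.6336, γ = 1/√(1 − 0.6336²) = 1/√0.59855104 = 1.2926.
Lab-frame lifetime: Δt = γτ = 1.2926 × 2.20 μs = 2.8437 μs.
Distance: d = vΔt = 0.6336 × 2.998×10⁸ m/s × 2.8437×10^-6 s = 540 m.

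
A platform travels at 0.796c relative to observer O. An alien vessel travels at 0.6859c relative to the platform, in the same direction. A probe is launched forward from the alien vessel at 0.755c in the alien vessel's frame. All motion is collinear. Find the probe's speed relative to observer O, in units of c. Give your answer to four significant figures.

First combine the probe and alien vessel (S''→S'): u₁ = (0.755 + 0.6859)/(1 + 0.755×0.6859) = 1.4409/1.5178545 = 0.9493.
Then combine with the platform (S'→S): u = (0.9493 + 0.796)/(1 + 0.9493×0.796) = 1.7453/1.7556428 = 0.99411.

0.9941c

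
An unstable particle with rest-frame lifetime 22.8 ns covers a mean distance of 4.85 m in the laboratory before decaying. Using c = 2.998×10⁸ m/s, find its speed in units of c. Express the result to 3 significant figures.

0.579c

d = βγcτ ⇒ βγ = d/(cτ) = 4.850 m / (6.83544 m) = 0.70954.
β = (βγ)/√(1+(βγ)²) = 0.70954/√1.503447 = 0.579.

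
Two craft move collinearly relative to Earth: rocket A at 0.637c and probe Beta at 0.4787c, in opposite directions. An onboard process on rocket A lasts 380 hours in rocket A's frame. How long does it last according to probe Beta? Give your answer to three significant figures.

The velocity of rocket A relative to probe Beta is (0.637 + 0.4787)c / (1 + 0.637×0.4787) = 0.85499c; relative speed 0.85499c.
γ for this relative speed: γ = 1/√(1 − 0.731008) = 1.9281.
Rocket A's interval is proper; time dilation gives Δt_B = γΔτ = 1.9281 × 380 hours = 733 hours.

733 hours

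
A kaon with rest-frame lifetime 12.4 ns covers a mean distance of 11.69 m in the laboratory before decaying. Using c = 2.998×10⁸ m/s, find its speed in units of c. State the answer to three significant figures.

0.953c

d = βγcτ ⇒ βγ = d/(cτ) = 11.69 m / (3.71752 m) = 3.1446.
β = (βγ)/√(1+(βγ)²) = 3.1446/√10.88851 = 0.953.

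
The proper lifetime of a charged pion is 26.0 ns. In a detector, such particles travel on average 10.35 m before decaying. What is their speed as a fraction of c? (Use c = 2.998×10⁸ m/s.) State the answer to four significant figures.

0.7988c

d = βγcτ ⇒ βγ = d/(cτ) = 10.35 m / (7.7948 m) = 1.3278.
β = (βγ)/√(1+(βγ)²) = 1.3278/√2.76305 = 0.7988.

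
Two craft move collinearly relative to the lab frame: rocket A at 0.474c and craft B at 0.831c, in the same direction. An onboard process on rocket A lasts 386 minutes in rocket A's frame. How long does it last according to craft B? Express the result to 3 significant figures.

Speed of rocket A in craft B's frame: u = (v_A − v_B)/(1 − v_A v_B/c²) = (0.474 − 0.831)/(1 − 0.474×0.831) = −0.357/0.606106 = −0.58901; |u| = 0.58901c.
At |u| = 0.58901c, γ = (1 − 0.346933)^(−1/2) = 1.2374.
The clock on rocket A records proper time, so craft B measures Δt = γΔτ = 1.2374 × 386 = 478 minutes.

478 minutes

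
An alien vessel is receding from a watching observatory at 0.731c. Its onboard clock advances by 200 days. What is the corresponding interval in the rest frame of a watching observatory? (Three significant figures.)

γ = 1/√(1 − β²) = 1/√(1 − 0.534361) = 1/√0.465639 = 1/0.682377 = 1.4655.
Time dilation: Δt = γ·Δτ = 1.4655 × 200 = 293 days.

293 days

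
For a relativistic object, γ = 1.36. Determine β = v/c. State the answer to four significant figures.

β = √(1 − 1/γ²) = √(1 − 1/1.8496) = √0.459343 = 0.6777.

0.6777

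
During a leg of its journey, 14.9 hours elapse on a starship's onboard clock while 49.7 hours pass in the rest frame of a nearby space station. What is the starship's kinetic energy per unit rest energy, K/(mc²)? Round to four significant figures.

2.336

γ = Δt/Δτ = 49.7/14.9 = 3.33557.
Since K = (γ−1)mc², K/(mc²) = 3.33557 − 1 = 2.336.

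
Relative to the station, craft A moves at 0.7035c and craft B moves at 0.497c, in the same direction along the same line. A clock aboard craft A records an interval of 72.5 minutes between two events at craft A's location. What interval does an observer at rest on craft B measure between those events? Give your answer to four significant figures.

Speed of craft A in craft B's frame: u = (v_A − v_B)/(1 − v_A v_B/c²) = (0.7035 − 0.497)/(1 − 0.7035×0.497) = 0.2065/0.6503605 = 0.31752; |u| = 0.31752c.
At |u| = 0.31752c, γ = (1 − 0.100819)^(−1/2) = 1.0546.
Craft A's interval is proper; time dilation gives Δt_B = γΔτ = 1.0546 × 72.5 minutes = 76.46 minutes.

76.46 minutes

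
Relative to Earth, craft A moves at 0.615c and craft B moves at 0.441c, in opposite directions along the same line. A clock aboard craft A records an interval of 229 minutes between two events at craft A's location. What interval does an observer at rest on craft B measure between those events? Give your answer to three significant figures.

411 minutes

The velocity of craft A relative to craft B is (0.615 + 0.441)c / (1 + 0.615×0.441) = 0.8307c; relative speed 0.8307c.
γ for this relative speed: γ = 1/√(1 − 0.690062) = 1.7962.
Craft A's interval is proper; time dilation gives Δt_B = γΔτ = 1.7962 × 229 minutes = 411 minutes.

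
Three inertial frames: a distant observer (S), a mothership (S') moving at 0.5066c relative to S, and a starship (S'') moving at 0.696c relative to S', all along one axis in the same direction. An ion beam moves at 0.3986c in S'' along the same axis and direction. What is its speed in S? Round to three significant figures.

Apply u = (u'+v)/(1+u'v) twice. Ion beam in the mothership frame: (0.3986+0.696)/(1+0.3986·0.696) = 1.0946/1.2774256 = 0.85688c.
That velocity, transformed to the rest frame of a distant observer: (0.85688+0.5066)/(1+0.85688·0.5066) = 1.36348/1.434095408 = 0.95076c.

0.951c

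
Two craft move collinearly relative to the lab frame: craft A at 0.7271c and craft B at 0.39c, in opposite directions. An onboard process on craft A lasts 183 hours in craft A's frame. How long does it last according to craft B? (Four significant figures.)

Transform craft A's velocity into craft B's frame: (0.7271 + 0.39)/(1 + 0.7271·0.39) = 1.1171/1.283569, so the relative speed is 0.87031c.
At |u| = 0.87031c, γ = (1 − 0.757439)^(−1/2) = 2.0304.
Craft A's interval is proper; time dilation gives Δt_B = γΔτ = 2.0304 × 183 hours = 371.6 hours.

371.6 hours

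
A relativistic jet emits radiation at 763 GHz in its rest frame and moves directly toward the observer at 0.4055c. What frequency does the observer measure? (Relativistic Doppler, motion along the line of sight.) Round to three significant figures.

Relativistic Doppler (source moving toward): f_obs = f_src · √((1+β)/(1−β)).
With β = 0.4055: factor = √(1.4055/0.5945) = 1.5376.
f_obs = 763 × 1.5376 = 1170 GHz.

1170 GHz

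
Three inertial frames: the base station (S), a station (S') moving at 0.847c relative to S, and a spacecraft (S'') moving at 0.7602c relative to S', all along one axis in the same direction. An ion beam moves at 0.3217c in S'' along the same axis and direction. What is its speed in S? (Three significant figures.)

Compose velocities in two stages. Stage 1 (into S'): u₁ = (0.3217+0.7602)/(1+0.3217×0.7602) = 0.86931.
Stage 2 (into S): u = (0.86931+0.847)/(1+0.86931×0.847) = 0.98848, so the speed is 0.988c.

0.988c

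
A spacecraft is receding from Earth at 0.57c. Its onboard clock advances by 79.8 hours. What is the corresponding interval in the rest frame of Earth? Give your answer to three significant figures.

Lorentz factor: γ = (1 − 0.3249)^(−1/2) = 1.2171.
The onboard clock measures proper time, so the interval in the rest frame of Earth is dilated: Δt = γ·Δτ = 1.2171 × 79.8 hours = 97.1 hours.

97.1 hours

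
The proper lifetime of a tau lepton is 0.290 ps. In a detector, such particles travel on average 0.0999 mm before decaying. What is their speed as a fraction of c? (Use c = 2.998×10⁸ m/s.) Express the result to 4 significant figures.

0.7543c

d = βγcτ ⇒ βγ = d/(cτ) = 9.990×10^-5 m / (8.6942×10^-5 m) = 1.149.
β = (βγ)/√(1+(βγ)²) = 1.149/√2.3202 = 0.7543.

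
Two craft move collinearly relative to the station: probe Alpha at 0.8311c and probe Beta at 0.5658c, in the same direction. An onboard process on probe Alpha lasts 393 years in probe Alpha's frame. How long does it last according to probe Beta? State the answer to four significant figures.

Speed of probe Alpha in probe Beta's frame: u = (v_A − v_B)/(1 − v_A v_B/c²) = (0.8311 − 0.5658)/(1 − 0.8311×0.5658) = 0.2653/0.52976362 = 0.50079; |u| = 0.50079c.
γ for this relative speed: γ = 1/√(1 − 0.250791) = 1.1553.
Probe Alpha's interval is proper; time dilation gives Δt_B = γΔτ = 1.1553 × 393 years = 454.0 years.

454.0 years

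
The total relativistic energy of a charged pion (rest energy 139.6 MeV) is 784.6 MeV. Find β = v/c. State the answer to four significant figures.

0.9840

γ = E/(mc²) = 784.6/139.6 = 5.6203.
β = √(1 − 1/γ²) = √(1 − 0.0316578) = √0.9683422 = 0.9840.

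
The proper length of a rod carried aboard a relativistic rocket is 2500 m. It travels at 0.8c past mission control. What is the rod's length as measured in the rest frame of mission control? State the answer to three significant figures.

β² = 0.64, so γ = 1/√0.36 = 1.6667.
Length contraction: L = L₀/γ = 2500/1.6667 = 1500 m.

1500 m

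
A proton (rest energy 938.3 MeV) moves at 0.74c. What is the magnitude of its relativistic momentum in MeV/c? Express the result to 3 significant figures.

γ = 1/√(1 − β²) = 1/√(1 − 0.5476) = 1/√0.4524 = 1/0.672607 = 1.4868.
Momentum: p = γβ·mc = 1.4868 × 0.74 × 938.3 MeV/c = 1030 MeV/c.

1030 MeV/c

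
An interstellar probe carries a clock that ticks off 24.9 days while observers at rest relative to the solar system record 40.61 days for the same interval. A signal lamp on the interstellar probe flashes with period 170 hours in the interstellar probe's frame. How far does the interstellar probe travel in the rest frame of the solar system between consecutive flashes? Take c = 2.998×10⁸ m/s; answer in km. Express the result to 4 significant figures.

2.364×10^11 km

From Δt = γΔτ: γ = 40.61/24.9 = 1.63092.
β = √(1 − 1/γ²) = 0.78997. Lab-frame period = γτ = 1.63092×170 hours = 277.26 hours. Distance = βc × γτ = 0.78997 × 2.998×10⁸ m/s × 998136 s = 2.3639×10^14 m = 2.364×10^11 km.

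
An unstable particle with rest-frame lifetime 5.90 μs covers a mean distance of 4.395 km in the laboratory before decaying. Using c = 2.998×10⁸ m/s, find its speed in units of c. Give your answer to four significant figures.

0.9277c

d = βγcτ ⇒ βγ = d/(cτ) = 4395 m / (1768.82 m) = 2.4847.
β = (βγ)/√(1+(βγ)²) = 2.4847/√7.17373 = 0.9277.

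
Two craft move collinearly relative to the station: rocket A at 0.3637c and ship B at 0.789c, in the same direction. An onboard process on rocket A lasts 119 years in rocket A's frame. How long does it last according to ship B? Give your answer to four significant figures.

The velocity of rocket A relative to ship B is (0.3637 − 0.789)c / (1 − 0.3637×0.789) = −0.59646c; relative speed 0.59646c.
At |u| = 0.59646c, γ = (1 − 0.355765)^(−1/2) = 1.2459.
Rocket A's interval is proper; time dilation gives Δt_B = γΔτ = 1.2459 × 119 years = 148.3 years.

148.3 years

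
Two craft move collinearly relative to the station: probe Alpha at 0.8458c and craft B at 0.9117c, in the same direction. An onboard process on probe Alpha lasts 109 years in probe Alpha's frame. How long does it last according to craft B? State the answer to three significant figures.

114 years

Speed of probe Alpha in craft B's frame: u = (v_A − v_B)/(1 − v_A v_B/c²) = (0.8458 − 0.9117)/(1 − 0.8458×0.9117) = −0.0659/0.22888414 = −0.28792; |u| = 0.28792c.
γ for this relative speed: γ = 1/√(1 − 0.0828979) = 1.0442.
The clock on probe Alpha records proper time, so craft B measures Δt = γΔτ = 1.0442 × 109 = 114 years.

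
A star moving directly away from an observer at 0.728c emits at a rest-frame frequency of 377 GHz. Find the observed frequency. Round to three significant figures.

Relativistic Doppler (source moving away): f_obs = f_src · √((1−β)/(1+β)).
With β = 0.728: factor = √(0.272/1.728) = 0.39675.
f_obs = 377 × 0.39675 = 150 GHz.

150 GHz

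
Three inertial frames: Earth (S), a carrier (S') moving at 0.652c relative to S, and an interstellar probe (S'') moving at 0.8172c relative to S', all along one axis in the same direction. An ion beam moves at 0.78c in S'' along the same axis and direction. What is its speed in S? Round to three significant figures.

0.995c

Compose velocities in two stages. Stage 1 (into S'): u₁ = (0.78+0.8172)/(1+0.78×0.8172) = 0.97544.
Stage 2 (into S): u = (0.97544+0.652)/(1+0.97544×0.652) = 0.99478, so the speed is 0.995c.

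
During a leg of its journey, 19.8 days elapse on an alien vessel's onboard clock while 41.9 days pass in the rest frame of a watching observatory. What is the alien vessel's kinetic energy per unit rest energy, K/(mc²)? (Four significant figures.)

The time-dilation ratio gives γ = 41.9/19.8 = 2.11616.
K/(mc²) = γ − 1 = 2.11616 − 1 = 1.116.

1.116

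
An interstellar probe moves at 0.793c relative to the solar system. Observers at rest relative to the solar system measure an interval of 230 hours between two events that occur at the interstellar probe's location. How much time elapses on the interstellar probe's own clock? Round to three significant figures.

140 hours

Lorentz factor: γ = (1 − 0.628849)^(−1/2) = 1.6414.
The moving clock records proper time: Δτ = Δt/γ = 230/1.6414 = 140 hours.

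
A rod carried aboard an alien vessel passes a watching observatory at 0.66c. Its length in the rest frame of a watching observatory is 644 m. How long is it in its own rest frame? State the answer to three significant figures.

Lorentz factor: γ = (1 − 0.4356)^(−1/2) = 1.3311.
Proper length: L₀ = γ·L = 1.3311 × 644 = 857 m.

857 m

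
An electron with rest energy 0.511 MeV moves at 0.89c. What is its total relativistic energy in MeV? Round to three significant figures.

1.12 MeV

β² = 0.7921, so γ = 1/√0.2079 = 2.1932.
Total energy: E = γmc² = 2.1932 × 0.511 MeV = 1.12 MeV.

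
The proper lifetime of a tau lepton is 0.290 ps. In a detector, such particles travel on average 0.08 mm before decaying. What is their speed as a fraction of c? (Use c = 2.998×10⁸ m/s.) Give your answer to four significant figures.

Let x = d/(cτ) = 8.000×10^-5 m / (2.998×10⁸ m/s × 2.900×10^-13 s) = 0.92015. Since d = βγcτ, x = βγ = β/√(1−β²).
Solving: β² = x²/(1+x²) = 0.846676/1.846676 = 0.458486, so β = 0.6771.

0.6771c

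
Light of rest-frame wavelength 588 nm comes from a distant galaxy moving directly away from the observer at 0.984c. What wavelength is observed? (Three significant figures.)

Relativistic Doppler for wavelength: λ_obs = λ_src · √((1+β)/(1−β)).
With β = 0.984: factor = √(1.984/0.016) = 11.136.
λ_obs = 588 × 11.136 = 6550 nm.

6550 nm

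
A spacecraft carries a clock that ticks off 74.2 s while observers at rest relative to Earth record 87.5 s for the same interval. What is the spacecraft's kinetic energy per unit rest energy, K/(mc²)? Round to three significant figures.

0.179

The time-dilation ratio gives γ = 87.5/74.2 = 1.17925.
K/(mc²) = γ − 1 = 1.17925 − 1 = 0.179.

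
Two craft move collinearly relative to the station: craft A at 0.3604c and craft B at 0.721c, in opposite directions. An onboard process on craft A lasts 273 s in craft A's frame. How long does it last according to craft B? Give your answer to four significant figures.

532.1 s

Speed of craft A in craft B's frame: u = (v_A + v_B)/(1 + v_A v_B/c²) = (0.3604 + 0.721)/(1 + 0.3604×0.721) = 1.0814/1.2598484 = 0.85836; |u| = 0.85836c.
At |u| = 0.85836c, γ = (1 − 0.736782)^(−1/2) = 1.9491.
The clock on craft A records proper time, so craft B measures Δt = γΔτ = 1.9491 × 273 = 532.1 s.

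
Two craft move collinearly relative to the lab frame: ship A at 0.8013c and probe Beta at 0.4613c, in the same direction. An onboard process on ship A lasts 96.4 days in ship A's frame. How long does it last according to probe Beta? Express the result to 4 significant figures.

114.5 days

Transform ship A's velocity into probe Beta's frame: (0.8013 − 0.4613)/(1 − 0.8013·0.4613) = 0.34/0.63036031, so the relative speed is 0.53937c.
γ for this relative speed: γ = 1/√(1 − 0.29092) = 1.1876.
Ship A's interval is proper; time dilation gives Δt_B = γΔτ = 1.1876 × 96.4 days = 114.5 days.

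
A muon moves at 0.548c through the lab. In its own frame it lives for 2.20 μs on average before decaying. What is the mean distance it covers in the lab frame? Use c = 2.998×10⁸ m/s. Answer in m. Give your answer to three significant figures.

432 m

With β = 0.548, γ = 1/√(1 − 0.548²) = 1/√0.699696 = 1.1955.
Lab-frame lifetime: Δt = γτ = 1.1955 × 2.20 μs = 2.6301 μs.
Distance: d = vΔt = 0.548 × 2.998×10⁸ m/s × 2.6301×10^-6 s = 432 m.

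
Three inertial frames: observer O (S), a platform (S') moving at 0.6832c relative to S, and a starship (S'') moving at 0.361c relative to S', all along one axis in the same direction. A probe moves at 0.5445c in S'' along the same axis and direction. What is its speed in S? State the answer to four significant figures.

Apply u = (u'+v)/(1+u'v) twice. Probe in the platform frame: (0.5445+0.361)/(1+0.5445·0.361) = 0.9055/1.1965645 = 0.75675c.
That velocity, transformed to the rest frame of observer O: (0.75675+0.6832)/(1+0.75675·0.6832) = 1.43995/1.5170116 = 0.9492c.

0.9492c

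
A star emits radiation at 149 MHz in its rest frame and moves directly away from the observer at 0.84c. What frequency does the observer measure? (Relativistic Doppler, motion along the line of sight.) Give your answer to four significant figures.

43.94 MHz

Relativistic Doppler (source moving away): f_obs = f_src · √((1−β)/(1+β)).
With β = 0.84: factor = √(0.16/1.84) = 0.29488.
f_obs = 149 × 0.29488 = 43.94 MHz.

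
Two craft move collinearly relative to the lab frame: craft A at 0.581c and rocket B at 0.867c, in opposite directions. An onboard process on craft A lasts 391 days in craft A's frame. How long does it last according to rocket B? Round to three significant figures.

1450 days

The velocity of craft A relative to rocket B is (0.581 + 0.867)c / (1 + 0.581×0.867) = 0.96294c; relative speed 0.96294c.
At |u| = 0.96294c, γ = (1 − 0.927253)^(−1/2) = 3.7076.
Craft A's interval is proper; time dilation gives Δt_B = γΔτ = 3.7076 × 391 days = 1450 days.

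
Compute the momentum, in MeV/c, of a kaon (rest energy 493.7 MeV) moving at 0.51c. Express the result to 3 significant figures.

293 MeV/c

γ = 1/√(1 − β²) = 1/√(1 − 0.2601) = 1/√0.7399 = 1/0.860174 = 1.1626.
Momentum: p = γβ·mc = 1.1626 × 0.51 × 493.7 MeV/c = 293 MeV/c.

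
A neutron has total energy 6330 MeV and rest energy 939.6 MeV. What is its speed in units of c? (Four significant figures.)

0.9889c

γ = E/(mc²) = 6330/939.6 = 6.7369.
β = √(1 − 1/γ²) = √(1 − 0.0220333) = √0.9779667 = 0.9889.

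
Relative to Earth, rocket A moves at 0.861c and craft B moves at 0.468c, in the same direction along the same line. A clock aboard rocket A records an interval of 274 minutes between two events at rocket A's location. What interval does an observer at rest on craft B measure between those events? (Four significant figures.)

Transform rocket A's velocity into craft B's frame: (0.861 − 0.468)/(1 − 0.861·0.468) = 0.393/0.597052, so the relative speed is 0.65823c.
γ for this relative speed: γ = 1/√(1 − 0.433267) = 1.3283.
Rocket A's interval is proper; time dilation gives Δt_B = γΔτ = 1.3283 × 274 minutes = 364.0 minutes.

364.0 minutes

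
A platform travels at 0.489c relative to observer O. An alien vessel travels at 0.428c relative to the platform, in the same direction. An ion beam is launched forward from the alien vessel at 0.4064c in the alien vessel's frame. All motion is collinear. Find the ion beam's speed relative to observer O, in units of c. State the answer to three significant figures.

0.890c

Compose velocities in two stages. Stage 1 (into S'): u₁ = (0.4064+0.428)/(1+0.4064×0.428) = 0.71077.
Stage 2 (into S): u = (0.71077+0.489)/(1+0.71077×0.489) = 0.89032, so the speed is 0.890c.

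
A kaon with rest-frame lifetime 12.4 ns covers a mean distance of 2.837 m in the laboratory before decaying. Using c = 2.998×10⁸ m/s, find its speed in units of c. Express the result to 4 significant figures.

0.6067c

Lab distance = (lab lifetime)·v = γτ·βc, so βγ = d/(cτ) = 2.837/(2.998×10⁸ × 1.240×10^-8) = 0.76314.
With βγ = 0.76314: γ² = 1 + (βγ)² = 1.582383, and β = (βγ)/γ = 0.76314/1.25793 = 0.6067.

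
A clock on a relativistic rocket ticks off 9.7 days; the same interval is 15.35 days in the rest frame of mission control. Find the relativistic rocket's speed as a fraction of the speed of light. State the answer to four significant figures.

0.7750c

γ = Δt/Δτ = 15.35/9.7 = 1.5825.
β = √(1 − 1/γ²) = √(1 − 0.399312) = √0.600688 = 0.7750.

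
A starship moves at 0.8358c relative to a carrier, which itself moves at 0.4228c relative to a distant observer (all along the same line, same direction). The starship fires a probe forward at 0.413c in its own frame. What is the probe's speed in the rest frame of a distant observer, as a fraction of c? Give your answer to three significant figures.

First combine the probe and starship (S''→S'): u₁ = (0.413 + 0.8358)/(1 + 0.413×0.8358) = 1.2488/1.3451854 = 0.92835.
Then combine with the carrier (S'→S): u = (0.92835 + 0.4228)/(1 + 0.92835×0.4228) = 1.35115/1.39250638 = 0.9703.

0.970c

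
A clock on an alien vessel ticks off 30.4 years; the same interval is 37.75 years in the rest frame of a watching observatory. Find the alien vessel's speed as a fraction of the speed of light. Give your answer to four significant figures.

γ = Δt/Δτ = 37.75/30.4 = 1.2418.
β = √(1 − 1/γ²) = √(1 − 0.64848) = √0.35152 = 0.5929.

0.5929c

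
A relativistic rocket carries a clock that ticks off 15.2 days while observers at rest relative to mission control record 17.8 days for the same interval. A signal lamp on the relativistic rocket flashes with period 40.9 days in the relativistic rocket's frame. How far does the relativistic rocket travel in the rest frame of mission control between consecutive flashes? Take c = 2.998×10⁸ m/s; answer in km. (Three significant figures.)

6.46×10^11 km

The time-dilation ratio gives γ = 17.8/15.2 = 1.17105.
β = √(1 − 1/γ²) = 0.52038. Lab-frame period = γτ = 1.17105×40.9 days = 47.896 days. Distance = βc × γτ = 0.52038 × 2.998×10⁸ m/s × 4138214.4 s = 6.4560×10^14 m = 6.46×10^11 km.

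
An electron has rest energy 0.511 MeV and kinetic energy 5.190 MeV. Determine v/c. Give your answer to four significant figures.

0.9960

K = (γ−1)mc², so γ = 1 + 5.190/0.511 = 11.157.
Then v/c = √(1 − γ⁻²) = √(1 − 0.00803351) = √0.99196649 = 0.9960.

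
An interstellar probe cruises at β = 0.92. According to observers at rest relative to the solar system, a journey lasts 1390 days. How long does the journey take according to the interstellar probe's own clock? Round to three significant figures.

γ = 1/√(1 − β²) = 1/√(1 − 0.8464) = 1/√0.1536 = 1/0.391918 = 2.5516.
The moving clock records proper time: Δτ = Δt/γ = 1390/2.5516 = 545 days.

545 days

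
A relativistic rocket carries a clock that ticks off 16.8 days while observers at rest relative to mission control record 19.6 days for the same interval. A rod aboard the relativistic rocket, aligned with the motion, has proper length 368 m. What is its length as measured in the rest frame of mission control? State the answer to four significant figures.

315.4 m

γ = Δt/Δτ = 19.6/16.8 = 1.16667.
The rod contracts by the same γ: 368 m / 1.16667 = 315.4 m.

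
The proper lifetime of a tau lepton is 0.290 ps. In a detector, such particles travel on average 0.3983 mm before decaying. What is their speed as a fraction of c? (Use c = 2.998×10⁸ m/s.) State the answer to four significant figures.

0.9770c

Lab distance = (lab lifetime)·v = γτ·βc, so βγ = d/(cτ) = 3.983×10^-4/(2.998×10⁸ × 2.900×10^-13) = 4.5812.
With βγ = 4.5812: γ² = 1 + (βγ)² = 21.9874, and β = (βγ)/γ = 4.5812/4.68907 = 0.9770.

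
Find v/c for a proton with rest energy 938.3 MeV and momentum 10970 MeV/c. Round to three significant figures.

pc/(mc²) = 10970/938.3 = 11.691 = βγ = β/√(1−β²).
So β² = x²/(1 + x²) with x = 11.691: x² = 136.679, β² = 136.679/137.679 = 0.992737, β = 0.996.

0.996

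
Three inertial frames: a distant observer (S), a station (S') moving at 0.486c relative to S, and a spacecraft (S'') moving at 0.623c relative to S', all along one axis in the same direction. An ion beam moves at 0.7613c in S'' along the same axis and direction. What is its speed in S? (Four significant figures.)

Apply u = (u'+v)/(1+u'v) twice. Ion beam in the station frame: (0.7613+0.623)/(1+0.7613·0.623) = 1.3843/1.4742899 = 0.93896c.
That velocity, transformed to the rest frame of a distant observer: (0.93896+0.486)/(1+0.93896·0.486) = 1.42496/1.45633456 = 0.97846c.

0.9785c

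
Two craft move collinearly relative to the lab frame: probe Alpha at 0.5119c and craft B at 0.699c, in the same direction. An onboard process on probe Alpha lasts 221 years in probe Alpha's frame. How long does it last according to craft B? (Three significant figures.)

231 years

The velocity of probe Alpha relative to craft B is (0.5119 − 0.699)c / (1 − 0.5119×0.699) = −0.29135c; relative speed 0.29135c.
At |u| = 0.29135c, γ = (1 − 0.0848848)^(−1/2) = 1.0454.
The clock on probe Alpha records proper time, so craft B measures Δt = γΔτ = 1.0454 × 221 = 231 years.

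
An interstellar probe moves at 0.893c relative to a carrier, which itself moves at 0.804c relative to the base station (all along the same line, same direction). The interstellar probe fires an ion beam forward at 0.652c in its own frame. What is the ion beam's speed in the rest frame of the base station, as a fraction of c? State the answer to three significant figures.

0.997c

Apply u = (u'+v)/(1+u'v) twice. Ion beam in the carrier frame: (0.652+0.893)/(1+0.652·0.893) = 1.545/1.582236 = 0.97647c.
That velocity, transformed to the rest frame of the base station: (0.97647+0.804)/(1+0.97647·0.804) = 1.78047/1.78508188 = 0.99742c.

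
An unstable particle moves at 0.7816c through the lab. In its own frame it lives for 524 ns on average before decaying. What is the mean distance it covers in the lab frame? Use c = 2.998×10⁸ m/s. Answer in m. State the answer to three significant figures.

With β = 0.7816, γ = 1/√(1 − 0.7816²) = 1/√0.38910144 = 1.6031.
Lab-frame lifetime: Δt = γτ = 1.6031 × 524 ns = 840.02 ns.
Distance: d = vΔt = 0.7816 × 2.998×10⁸ m/s × 8.4002×10^-7 s = 197 m.

197 m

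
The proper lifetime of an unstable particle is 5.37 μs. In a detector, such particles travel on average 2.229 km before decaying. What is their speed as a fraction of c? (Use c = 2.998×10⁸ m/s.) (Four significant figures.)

0.8107c

d = βγcτ ⇒ βγ = d/(cτ) = 2229 m / (1609.926 m) = 1.3845.
β = (βγ)/√(1+(βγ)²) = 1.3845/√2.91684 = 0.8107.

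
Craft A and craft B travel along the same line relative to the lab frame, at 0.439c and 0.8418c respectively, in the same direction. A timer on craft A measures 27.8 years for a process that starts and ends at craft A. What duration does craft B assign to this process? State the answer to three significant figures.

Transform craft A's velocity into craft B's frame: (0.439 − 0.8418)/(1 − 0.439·0.8418) = −0.4028/0.6304498, so the relative speed is 0.63891c.
γ for this relative speed: γ = 1/√(1 − 0.408206) = 1.2999.
The clock on craft A records proper time, so craft B measures Δt = γΔτ = 1.2999 × 27.8 = 36.1 years.

36.1 years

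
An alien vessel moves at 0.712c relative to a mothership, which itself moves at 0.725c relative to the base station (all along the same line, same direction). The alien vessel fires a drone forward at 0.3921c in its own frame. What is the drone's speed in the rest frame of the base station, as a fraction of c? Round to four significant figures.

Apply u = (u'+v)/(1+u'v) twice. Drone in the mothership frame: (0.3921+0.712)/(1+0.3921·0.712) = 1.1041/1.2791752 = 0.86313c.
That velocity, transformed to the rest frame of the base station: (0.86313+0.725)/(1+0.86313·0.725) = 1.58813/1.62576925 = 0.97685c.

0.9768c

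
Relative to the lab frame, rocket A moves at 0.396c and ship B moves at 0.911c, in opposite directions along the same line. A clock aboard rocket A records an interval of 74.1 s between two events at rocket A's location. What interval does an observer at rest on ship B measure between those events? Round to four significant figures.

266.3 s

Transform rocket A's velocity into ship B's frame: (0.396 + 0.911)/(1 + 0.396·0.911) = 1.307/1.360756, so the relative speed is 0.9605c.
γ for this relative speed: γ = 1/√(1 − 0.92256) = 3.5935.
Rocket A's interval is proper; time dilation gives Δt_B = γΔτ = 3.5935 × 74.1 s = 266.3 s.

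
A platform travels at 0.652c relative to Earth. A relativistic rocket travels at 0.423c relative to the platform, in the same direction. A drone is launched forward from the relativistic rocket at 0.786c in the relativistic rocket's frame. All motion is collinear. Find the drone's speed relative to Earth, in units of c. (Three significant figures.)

First combine the drone and relativistic rocket (S''→S'): u₁ = (0.786 + 0.423)/(1 + 0.786×0.423) = 1.209/1.332478 = 0.90733.
Then combine with the platform (S'→S): u = (0.90733 + 0.652)/(1 + 0.90733×0.652) = 1.55933/1.59157916 = 0.97974.

0.980c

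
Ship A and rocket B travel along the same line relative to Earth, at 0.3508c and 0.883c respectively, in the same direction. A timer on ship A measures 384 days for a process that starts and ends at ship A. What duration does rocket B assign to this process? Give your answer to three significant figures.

The velocity of ship A relative to rocket B is (0.3508 − 0.883)c / (1 − 0.3508×0.883) = −0.77103c; relative speed 0.77103c.
At |u| = 0.77103c, γ = (1 − 0.594487)^(−1/2) = 1.5704.
The clock on ship A records proper time, so rocket B measures Δt = γΔτ = 1.5704 × 384 = 603 days.

603 days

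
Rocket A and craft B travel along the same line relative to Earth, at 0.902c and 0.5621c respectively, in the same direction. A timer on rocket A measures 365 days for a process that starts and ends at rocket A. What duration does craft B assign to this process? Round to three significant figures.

504 days

Speed of rocket A in craft B's frame: u = (v_A − v_B)/(1 − v_A v_B/c²) = (0.902 − 0.5621)/(1 − 0.902×0.5621) = 0.3399/0.4929858 = 0.68947; |u| = 0.68947c.
γ for this relative speed: γ = 1/√(1 − 0.475369) = 1.3806.
The clock on rocket A records proper time, so craft B measures Δt = γΔτ = 1.3806 × 365 = 504 days.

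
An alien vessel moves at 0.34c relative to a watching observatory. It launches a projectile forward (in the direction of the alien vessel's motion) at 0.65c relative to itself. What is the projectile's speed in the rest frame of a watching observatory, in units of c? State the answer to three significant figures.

0.811c

In units of c, u = (u' + v)/(1 + u'v) with u' = 0.65 and v = 0.34.
Numerator: 0.65 + 0.34 = 0.99. Denominator: 1 + (0.65)(0.34) = 1.221.
u = 0.99/1.221 = 0.81081, so the speed is 0.811c.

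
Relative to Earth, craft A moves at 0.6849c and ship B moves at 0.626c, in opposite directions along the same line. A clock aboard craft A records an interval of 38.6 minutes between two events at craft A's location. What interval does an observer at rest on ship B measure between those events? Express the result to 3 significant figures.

Speed of craft A in ship B's frame: u = (v_A + v_B)/(1 + v_A v_B/c²) = (0.6849 + 0.626)/(1 + 0.6849×0.626) = 1.3109/1.4287474 = 0.91752; |u| = 0.91752c.
At |u| = 0.91752c, γ = (1 − 0.841843)^(−1/2) = 2.5145.
Craft A's interval is proper; time dilation gives Δt_B = γΔτ = 2.5145 × 38.6 minutes = 97.1 minutes.

97.1 minutes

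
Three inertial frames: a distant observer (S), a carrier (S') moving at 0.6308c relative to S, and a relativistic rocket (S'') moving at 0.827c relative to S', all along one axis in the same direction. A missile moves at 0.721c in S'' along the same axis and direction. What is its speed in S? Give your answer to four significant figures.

0.9931c

Apply u = (u'+v)/(1+u'v) twice. Missile in the carrier frame: (0.721+0.827)/(1+0.721·0.827) = 1.548/1.596267 = 0.96976c.
That velocity, transformed to the rest frame of a distant observer: (0.96976+0.6308)/(1+0.96976·0.6308) = 1.60056/1.611724608 = 0.99307c.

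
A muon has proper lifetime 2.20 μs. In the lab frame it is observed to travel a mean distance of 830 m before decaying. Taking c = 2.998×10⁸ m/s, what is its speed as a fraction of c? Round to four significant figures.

Lab distance = (lab lifetime)·v = γτ·βc, so βγ = d/(cτ) = 830.0/(2.998×10⁸ × 2.200×10^-6) = 1.2584.
With βγ = 1.2584: γ² = 1 + (βγ)² = 2.58357, and β = (βγ)/γ = 1.2584/1.60735 = 0.7829.

0.7829c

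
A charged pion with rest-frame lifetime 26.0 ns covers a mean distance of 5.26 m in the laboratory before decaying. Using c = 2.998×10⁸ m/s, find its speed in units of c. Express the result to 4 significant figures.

Lab distance = (lab lifetime)·v = γτ·βc, so βγ = d/(cτ) = 5.260/(2.998×10⁸ × 2.600×10^-8) = 0.67481.
With βγ = 0.67481: γ² = 1 + (βγ)² = 1.455369, and β = (βγ)/γ = 0.67481/1.20639 = 0.5594.

0.5594c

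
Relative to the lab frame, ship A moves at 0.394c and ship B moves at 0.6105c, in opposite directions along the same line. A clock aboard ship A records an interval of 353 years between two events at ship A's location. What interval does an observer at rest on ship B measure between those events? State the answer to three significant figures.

602 years

The velocity of ship A relative to ship B is (0.394 + 0.6105)c / (1 + 0.394×0.6105) = 0.80973c; relative speed 0.80973c.
γ for this relative speed: γ = 1/√(1 − 0.655663) = 1.7042.
The clock on ship A records proper time, so ship B measures Δt = γΔτ = 1.7042 × 353 = 602 years.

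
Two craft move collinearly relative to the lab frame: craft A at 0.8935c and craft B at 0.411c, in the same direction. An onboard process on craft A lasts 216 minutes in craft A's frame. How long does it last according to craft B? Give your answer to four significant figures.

333.9 minutes

Transform craft A's velocity into craft B's frame: (0.8935 − 0.411)/(1 − 0.8935·0.411) = 0.4825/0.6327715, so the relative speed is 0.76252c.
γ for this relative speed: γ = 1/√(1 − 0.581437) = 1.5457.
Craft A's interval is proper; time dilation gives Δt_B = γΔτ = 1.5457 × 216 minutes = 333.9 minutes.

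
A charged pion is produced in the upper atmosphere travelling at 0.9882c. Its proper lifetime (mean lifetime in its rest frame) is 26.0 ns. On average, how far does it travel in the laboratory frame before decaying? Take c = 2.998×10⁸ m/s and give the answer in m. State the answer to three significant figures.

Lorentz factor: γ = (1 − 0.97653924)^(−1/2) = 6.5287.
Lab-frame lifetime: Δt = γτ = 6.5287 × 26.0 ns = 169.75 ns.
Distance: d = vΔt = 0.9882 × 2.998×10⁸ m/s × 1.6975×10^-7 s = 50.3 m.

50.3 m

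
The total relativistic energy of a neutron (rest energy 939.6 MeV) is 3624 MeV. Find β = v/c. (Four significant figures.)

0.9658

Total energy E = γmc² gives γ = 3624/939.6 = 3.857.
Hence β = √(1 − 1/γ²) = √(1 − 0.0672203) = √0.9327797 = 0.9658.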